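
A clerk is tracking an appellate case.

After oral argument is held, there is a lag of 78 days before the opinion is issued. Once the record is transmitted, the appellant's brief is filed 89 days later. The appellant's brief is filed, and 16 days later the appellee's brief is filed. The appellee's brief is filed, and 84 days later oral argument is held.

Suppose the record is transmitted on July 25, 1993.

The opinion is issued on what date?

April 18, 1994

The record is transmitted: Jul 25, 1993.
The appellant's brief is filed: Jul 25, 1993 + 89 days = Oct 22, 1993.
The appellee's brief is filed: Oct 22, 1993 + 16 days = Nov 7, 1993.
Oral argument is held: Nov 7, 1993 + 84 days = Jan 30, 1994.
The opinion is issued: Jan 30, 1994 + 78 days = Apr 18, 1994.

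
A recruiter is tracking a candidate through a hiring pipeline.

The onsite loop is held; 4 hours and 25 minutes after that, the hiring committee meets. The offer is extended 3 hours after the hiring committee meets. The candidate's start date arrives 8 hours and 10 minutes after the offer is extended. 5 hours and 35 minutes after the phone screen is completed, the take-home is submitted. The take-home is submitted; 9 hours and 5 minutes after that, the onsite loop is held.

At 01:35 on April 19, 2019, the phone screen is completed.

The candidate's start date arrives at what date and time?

07:50 on April 20, 2019

The phone screen is completed: 01:35 Apr 19, 2019.
The take-home is submitted: 01:35 Apr 19, 2019 + 5h35m = 07:10 Apr 19, 2019.
The onsite loop is held: 07:10 Apr 19, 2019 + 9h05m = 16:15 Apr 19, 2019.
The hiring committee meets: 16:15 Apr 19, 2019 + 4h25m = 20:40 Apr 19, 2019.
The offer is extended: 20:40 Apr 19, 2019 + 3h = 23:40 Apr 19, 2019.
The candidate's start date arrives: 23:40 Apr 19, 2019 + 8h10m = 07:50 Apr 20, 2019.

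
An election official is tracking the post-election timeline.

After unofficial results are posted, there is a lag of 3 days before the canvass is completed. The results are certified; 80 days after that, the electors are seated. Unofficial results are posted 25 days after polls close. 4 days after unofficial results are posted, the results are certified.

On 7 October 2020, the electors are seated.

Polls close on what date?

20 June 2020

The electors are seated: Oct 7, 2020.
The results are certified: Oct 7, 2020 − 80 days = Jul 19, 2020.
Unofficial results are posted: Jul 19, 2020 − 4 days = Jul 15, 2020.
Polls close: Jul 15, 2020 − 25 days = Jun 20, 2020.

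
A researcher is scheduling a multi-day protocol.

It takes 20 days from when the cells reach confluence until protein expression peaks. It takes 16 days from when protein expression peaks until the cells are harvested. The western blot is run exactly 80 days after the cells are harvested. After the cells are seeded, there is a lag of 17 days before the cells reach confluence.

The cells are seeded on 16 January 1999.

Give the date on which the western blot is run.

The cells are seeded: Jan 16, 1999.
The cells reach confluence: Jan 16, 1999 + 17 days = Feb 2, 1999.
Protein expression peaks: Feb 2, 1999 + 20 days = Feb 22, 1999.
The cells are harvested: Feb 22, 1999 + 16 days = Mar 10, 1999.
The western blot is run: Mar 10, 1999 + 80 days = May 29, 1999.

29 May 1999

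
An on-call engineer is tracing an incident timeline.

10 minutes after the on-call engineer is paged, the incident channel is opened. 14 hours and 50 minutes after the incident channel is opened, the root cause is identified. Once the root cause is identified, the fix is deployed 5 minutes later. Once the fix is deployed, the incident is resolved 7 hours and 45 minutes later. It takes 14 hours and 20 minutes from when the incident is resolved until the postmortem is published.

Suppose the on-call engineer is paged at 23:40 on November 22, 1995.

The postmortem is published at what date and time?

The on-call engineer is paged: 23:40 Nov 22, 1995.
The incident channel is opened: 23:40 Nov 22, 1995 + 10m = 23:50 Nov 22, 1995.
The root cause is identified: 23:50 Nov 22, 1995 + 14h50m = 14:40 Nov 23, 1995.
The fix is deployed: 14:40 Nov 23, 1995 + 5m = 14:45 Nov 23, 1995.
The incident is resolved: 14:45 Nov 23, 1995 + 7h45m = 22:30 Nov 23, 1995.
The postmortem is published: 22:30 Nov 23, 1995 + 14h20m = 12:50 Nov 24, 1995.

12:50 on November 24, 1995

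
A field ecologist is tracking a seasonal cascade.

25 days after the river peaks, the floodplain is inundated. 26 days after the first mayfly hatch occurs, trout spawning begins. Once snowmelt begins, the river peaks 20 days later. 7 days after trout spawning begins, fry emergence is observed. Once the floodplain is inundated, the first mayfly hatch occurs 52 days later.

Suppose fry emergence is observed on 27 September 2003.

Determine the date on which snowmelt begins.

20 May 2003

Fry emergence is observed: Sep 27, 2003.
Trout spawning begins: Sep 27, 2003 − 7 days = Sep 20, 2003.
The first mayfly hatch occurs: Sep 20, 2003 − 26 days = Aug 25, 2003.
The floodplain is inundated: Aug 25, 2003 − 52 days = Jul 4, 2003.
The river peaks: Jul 4, 2003 − 25 days = Jun 9, 2003.
Snowmelt begins: Jun 9, 2003 − 20 days = May 20, 2003.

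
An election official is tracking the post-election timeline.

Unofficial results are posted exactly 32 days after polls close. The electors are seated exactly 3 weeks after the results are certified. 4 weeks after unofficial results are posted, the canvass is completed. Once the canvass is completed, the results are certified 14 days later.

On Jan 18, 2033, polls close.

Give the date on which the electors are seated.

Polls close: Jan 18, 2033.
Unofficial results are posted: Jan 18, 2033 + 32 days = Feb 19, 2033.
The canvass is completed: Feb 19, 2033 + 4 weeks = Mar 19, 2033.
The results are certified: Mar 19, 2033 + 14 days = Apr 2, 2033.
The electors are seated: Apr 2, 2033 + 3 weeks = Apr 23, 2033.

Apr 23, 2033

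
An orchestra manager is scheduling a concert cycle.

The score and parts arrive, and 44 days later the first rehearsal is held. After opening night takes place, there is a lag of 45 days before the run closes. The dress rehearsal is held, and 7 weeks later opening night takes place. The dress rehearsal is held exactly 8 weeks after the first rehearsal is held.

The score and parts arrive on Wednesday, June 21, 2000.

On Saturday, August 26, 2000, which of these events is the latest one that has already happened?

The first rehearsal is held

The score and parts arrive: Jun 21, 2000.
The first rehearsal is held: Jun 21, 2000 + 44 days = Aug 4, 2000.
The dress rehearsal is held: Aug 4, 2000 + 8 weeks = Sep 29, 2000.
Opening night takes place: Sep 29, 2000 + 7 weeks = Nov 17, 2000.
The run closes: Nov 17, 2000 + 45 days = Jan 1, 2001.
Aug 26, 2000 falls between when the first rehearsal is held (Aug 4, 2000) and when the dress rehearsal is held (Sep 29, 2000).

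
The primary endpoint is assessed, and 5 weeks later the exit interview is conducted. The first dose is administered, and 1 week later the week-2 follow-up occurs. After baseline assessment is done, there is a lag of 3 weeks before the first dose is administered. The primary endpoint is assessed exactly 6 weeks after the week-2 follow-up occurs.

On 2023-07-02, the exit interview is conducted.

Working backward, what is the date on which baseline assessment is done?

2023-03-19

The exit interview is conducted: Jul 2, 2023.
The primary endpoint is assessed: Jul 2, 2023 − 5 weeks = May 28, 2023.
The week-2 follow-up occurs: May 28, 2023 − 6 weeks = Apr 16, 2023.
The first dose is administered: Apr 16, 2023 − 1 week = Apr 9, 2023.
Baseline assessment is done: Apr 9, 2023 − 3 weeks = Mar 19, 2023.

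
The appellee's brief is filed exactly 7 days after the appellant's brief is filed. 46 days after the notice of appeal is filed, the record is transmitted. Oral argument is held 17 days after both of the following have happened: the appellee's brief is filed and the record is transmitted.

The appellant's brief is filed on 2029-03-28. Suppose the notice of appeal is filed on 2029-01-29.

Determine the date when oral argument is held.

The appellant's brief is filed: Mar 28, 2029.
The appellee's brief is filed: Mar 28, 2029 + 7 days = Apr 4, 2029.
The notice of appeal is filed: Jan 29, 2029.
The record is transmitted: Jan 29, 2029 + 46 days = Mar 16, 2029.
Both prerequisites met — the appellee's brief is filed (Apr 4, 2029), the record is transmitted (Mar 16, 2029); the later is Apr 4, 2029.
Oral argument is held: Apr 4, 2029 + 17 days = Apr 21, 2029.

2029-04-21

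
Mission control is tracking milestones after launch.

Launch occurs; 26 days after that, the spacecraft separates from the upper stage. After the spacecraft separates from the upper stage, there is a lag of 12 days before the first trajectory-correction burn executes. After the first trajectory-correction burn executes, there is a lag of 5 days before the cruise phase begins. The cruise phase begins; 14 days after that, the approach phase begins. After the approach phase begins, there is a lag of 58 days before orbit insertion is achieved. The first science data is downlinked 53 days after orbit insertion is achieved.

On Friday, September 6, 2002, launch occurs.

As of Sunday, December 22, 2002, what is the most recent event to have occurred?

Launch occurs: Sep 6, 2002.
The spacecraft separates from the upper stage: Sep 6, 2002 + 26 days = Oct 2, 2002.
The first trajectory-correction burn executes: Oct 2, 2002 + 12 days = Oct 14, 2002.
The cruise phase begins: Oct 14, 2002 + 5 days = Oct 19, 2002.
The approach phase begins: Oct 19, 2002 + 14 days = Nov 2, 2002.
Orbit insertion is achieved: Nov 2, 2002 + 58 days = Dec 30, 2002.
The first science data is downlinked: Dec 30, 2002 + 53 days = Feb 21, 2003.
Dec 22, 2002 falls between when the approach phase begins (Nov 2, 2002) and when orbit insertion is achieved (Dec 30, 2002).

The approach phase begins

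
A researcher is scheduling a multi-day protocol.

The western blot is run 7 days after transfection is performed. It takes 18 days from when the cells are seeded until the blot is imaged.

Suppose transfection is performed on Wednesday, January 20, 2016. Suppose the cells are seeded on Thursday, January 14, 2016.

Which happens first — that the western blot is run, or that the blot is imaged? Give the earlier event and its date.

The western blot is run — Wednesday, January 27, 2016

Transfection is performed: Jan 20, 2016.
The western blot is run: Jan 20, 2016 + 7 days = Jan 27, 2016.
The cells are seeded: Jan 14, 2016.
The blot is imaged: Jan 14, 2016 + 18 days = Feb 1, 2016.
Comparing: the western blot is run on Jan 27, 2016 vs the blot is imaged on Feb 1, 2016. Earlier: the western blot is run.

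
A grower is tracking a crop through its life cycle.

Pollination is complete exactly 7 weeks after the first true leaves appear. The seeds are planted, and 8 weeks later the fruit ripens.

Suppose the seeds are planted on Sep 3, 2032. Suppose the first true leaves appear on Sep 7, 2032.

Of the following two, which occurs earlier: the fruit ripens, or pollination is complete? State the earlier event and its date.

The seeds are planted: Sep 3, 2032.
The fruit ripens: Sep 3, 2032 + 8 weeks = Oct 29, 2032.
The first true leaves appear: Sep 7, 2032.
Pollination is complete: Sep 7, 2032 + 7 weeks = Oct 26, 2032.
Comparing: the fruit ripens on Oct 29, 2032 vs pollination is complete on Oct 26, 2032. Earlier: pollination is complete.

Pollination is complete — Oct 26, 2032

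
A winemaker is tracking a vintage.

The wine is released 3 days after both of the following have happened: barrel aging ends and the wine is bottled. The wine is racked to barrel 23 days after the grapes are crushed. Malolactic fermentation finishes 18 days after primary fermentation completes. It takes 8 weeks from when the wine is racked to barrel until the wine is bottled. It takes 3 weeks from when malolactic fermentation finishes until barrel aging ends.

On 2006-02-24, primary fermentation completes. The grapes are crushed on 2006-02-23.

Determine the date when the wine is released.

2006-05-16

Primary fermentation completes: Feb 24, 2006.
Malolactic fermentation finishes: Feb 24, 2006 + 18 days = Mar 14, 2006.
Barrel aging ends: Mar 14, 2006 + 3 weeks = Apr 4, 2006.
The grapes are crushed: Feb 23, 2006.
The wine is racked to barrel: Feb 23, 2006 + 23 days = Mar 18, 2006.
The wine is bottled: Mar 18, 2006 + 8 weeks = May 13, 2006.
Both prerequisites met — barrel aging ends (Apr 4, 2006), the wine is bottled (May 13, 2006); the later is May 13, 2006.
The wine is released: May 13, 2006 + 3 days = May 16, 2006.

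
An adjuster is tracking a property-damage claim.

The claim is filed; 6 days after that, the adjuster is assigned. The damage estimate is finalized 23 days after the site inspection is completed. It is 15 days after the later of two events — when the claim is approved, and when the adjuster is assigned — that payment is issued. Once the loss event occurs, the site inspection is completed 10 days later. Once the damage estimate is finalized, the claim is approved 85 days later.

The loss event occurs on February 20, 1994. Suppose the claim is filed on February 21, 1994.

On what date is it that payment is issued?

The loss event occurs: Feb 20, 1994.
The site inspection is completed: Feb 20, 1994 + 10 days = Mar 2, 1994.
The damage estimate is finalized: Mar 2, 1994 + 23 days = Mar 25, 1994.
The claim is approved: Mar 25, 1994 + 85 days = Jun 18, 1994.
The claim is filed: Feb 21, 1994.
The adjuster is assigned: Feb 21, 1994 + 6 days = Feb 27, 1994.
Both prerequisites met — the claim is approved (Jun 18, 1994), the adjuster is assigned (Feb 27, 1994); the later is Jun 18, 1994.
Payment is issued: Jun 18, 1994 + 15 days = Jul 3, 1994.

July 3, 1994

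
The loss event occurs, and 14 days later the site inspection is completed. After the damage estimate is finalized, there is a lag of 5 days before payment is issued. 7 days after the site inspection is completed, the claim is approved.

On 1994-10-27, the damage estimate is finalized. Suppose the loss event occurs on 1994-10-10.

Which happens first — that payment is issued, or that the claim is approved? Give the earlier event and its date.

The claim is approved — 1994-10-31

The damage estimate is finalized: Oct 27, 1994.
Payment is issued: Oct 27, 1994 + 5 days = Nov 1, 1994.
The loss event occurs: Oct 10, 1994.
The site inspection is completed: Oct 10, 1994 + 14 days = Oct 24, 1994.
The claim is approved: Oct 24, 1994 + 7 days = Oct 31, 1994.
Comparing: payment is issued on Nov 1, 1994 vs the claim is approved on Oct 31, 1994. Earlier: the claim is approved.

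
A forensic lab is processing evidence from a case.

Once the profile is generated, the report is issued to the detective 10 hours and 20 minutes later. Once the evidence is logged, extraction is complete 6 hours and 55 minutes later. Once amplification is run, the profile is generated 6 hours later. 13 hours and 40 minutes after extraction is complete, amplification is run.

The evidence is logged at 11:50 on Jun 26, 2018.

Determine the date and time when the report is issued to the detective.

The evidence is logged: 11:50 Jun 26, 2018.
Extraction is complete: 11:50 Jun 26, 2018 + 6h55m = 18:45 Jun 26, 2018.
Amplification is run: 18:45 Jun 26, 2018 + 13h40m = 08:25 Jun 27, 2018.
The profile is generated: 08:25 Jun 27, 2018 + 6h = 14:25 Jun 27, 2018.
The report is issued to the detective: 14:25 Jun 27, 2018 + 10h20m = 00:45 Jun 28, 2018.

00:45 on Jun 28, 2018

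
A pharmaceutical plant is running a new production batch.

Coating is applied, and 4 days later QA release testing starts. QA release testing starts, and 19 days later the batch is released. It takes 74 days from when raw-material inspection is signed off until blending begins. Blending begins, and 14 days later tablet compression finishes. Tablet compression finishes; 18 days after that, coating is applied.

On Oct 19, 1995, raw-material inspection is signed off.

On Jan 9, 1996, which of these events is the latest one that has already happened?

Raw-material inspection is signed off: Oct 19, 1995.
Blending begins: Oct 19, 1995 + 74 days = Jan 1, 1996.
Tablet compression finishes: Jan 1, 1996 + 14 days = Jan 15, 1996.
Coating is applied: Jan 15, 1996 + 18 days = Feb 2, 1996.
QA release testing starts: Feb 2, 1996 + 4 days = Feb 6, 1996.
The batch is released: Feb 6, 1996 + 19 days = Feb 25, 1996.
Jan 9, 1996 falls between when blending begins (Jan 1, 1996) and when tablet compression finishes (Jan 15, 1996).

Blending begins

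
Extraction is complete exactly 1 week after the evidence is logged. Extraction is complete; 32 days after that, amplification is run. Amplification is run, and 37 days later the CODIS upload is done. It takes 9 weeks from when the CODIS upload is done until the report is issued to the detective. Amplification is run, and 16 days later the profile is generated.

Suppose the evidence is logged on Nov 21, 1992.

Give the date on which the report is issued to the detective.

The evidence is logged: Nov 21, 1992.
Extraction is complete: Nov 21, 1992 + 1 week = Nov 28, 1992.
Amplification is run: Nov 28, 1992 + 32 days = Dec 30, 1992.
The CODIS upload is done: Dec 30, 1992 + 37 days = Feb 5, 1993.
The report is issued to the detective: Feb 5, 1993 + 9 weeks = Apr 9, 1993.

Apr 9, 1993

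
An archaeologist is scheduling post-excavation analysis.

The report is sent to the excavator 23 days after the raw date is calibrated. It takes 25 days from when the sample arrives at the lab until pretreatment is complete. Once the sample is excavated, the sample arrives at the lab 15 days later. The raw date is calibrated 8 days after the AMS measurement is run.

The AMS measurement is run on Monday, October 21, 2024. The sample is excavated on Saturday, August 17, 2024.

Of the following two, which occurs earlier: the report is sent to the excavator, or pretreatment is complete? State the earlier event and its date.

Pretreatment is complete — Thursday, September 26, 2024

The AMS measurement is run: Oct 21, 2024.
The raw date is calibrated: Oct 21, 2024 + 8 days = Oct 29, 2024.
The report is sent to the excavator: Oct 29, 2024 + 23 days = Nov 21, 2024.
The sample is excavated: Aug 17, 2024.
The sample arrives at the lab: Aug 17, 2024 + 15 days = Sep 1, 2024.
Pretreatment is complete: Sep 1, 2024 + 25 days = Sep 26, 2024.
Comparing: the report is sent to the excavator on Nov 21, 2024 vs pretreatment is complete on Sep 26, 2024. Earlier: pretreatment is complete.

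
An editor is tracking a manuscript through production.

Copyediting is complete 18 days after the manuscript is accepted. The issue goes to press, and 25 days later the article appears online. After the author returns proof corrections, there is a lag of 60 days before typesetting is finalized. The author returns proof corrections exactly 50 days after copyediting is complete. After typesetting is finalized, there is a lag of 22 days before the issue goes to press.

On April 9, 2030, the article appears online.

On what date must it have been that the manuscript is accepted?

October 16, 2029

The article appears online: Apr 9, 2030.
The issue goes to press: Apr 9, 2030 − 25 days = Mar 15, 2030.
Typesetting is finalized: Mar 15, 2030 − 22 days = Feb 21, 2030.
The author returns proof corrections: Feb 21, 2030 − 60 days = Dec 23, 2029.
Copyediting is complete: Dec 23, 2029 − 50 days = Nov 3, 2029.
The manuscript is accepted: Nov 3, 2029 − 18 days = Oct 16, 2029.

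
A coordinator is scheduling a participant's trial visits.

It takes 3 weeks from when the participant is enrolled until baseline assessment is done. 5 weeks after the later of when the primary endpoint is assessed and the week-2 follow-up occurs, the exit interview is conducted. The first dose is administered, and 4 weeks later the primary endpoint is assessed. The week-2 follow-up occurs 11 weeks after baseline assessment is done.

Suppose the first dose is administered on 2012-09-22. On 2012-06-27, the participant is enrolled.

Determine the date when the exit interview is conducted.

2012-11-24

The first dose is administered: Sep 22, 2012.
The primary endpoint is assessed: Sep 22, 2012 + 4 weeks = Oct 20, 2012.
The participant is enrolled: Jun 27, 2012.
Baseline assessment is done: Jun 27, 2012 + 3 weeks = Jul 18, 2012.
The week-2 follow-up occurs: Jul 18, 2012 + 11 weeks = Oct 3, 2012.
Both prerequisites met — the primary endpoint is assessed (Oct 20, 2012), the week-2 follow-up occurs (Oct 3, 2012); the later is Oct 20, 2012.
The exit interview is conducted: Oct 20, 2012 + 5 weeks = Nov 24, 2012.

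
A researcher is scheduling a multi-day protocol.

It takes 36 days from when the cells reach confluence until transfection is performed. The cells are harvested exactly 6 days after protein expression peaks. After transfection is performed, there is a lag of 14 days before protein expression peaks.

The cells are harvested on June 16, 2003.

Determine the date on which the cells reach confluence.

April 21, 2003

The cells are harvested: Jun 16, 2003.
Protein expression peaks: Jun 16, 2003 − 6 days = Jun 10, 2003.
Transfection is performed: Jun 10, 2003 − 14 days = May 27, 2003.
The cells reach confluence: May 27, 2003 − 36 days = Apr 21, 2003.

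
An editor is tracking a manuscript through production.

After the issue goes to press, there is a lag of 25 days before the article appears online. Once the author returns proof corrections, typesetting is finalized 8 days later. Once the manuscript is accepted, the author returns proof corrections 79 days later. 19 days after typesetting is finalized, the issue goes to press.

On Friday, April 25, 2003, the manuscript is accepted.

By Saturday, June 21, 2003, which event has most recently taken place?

The manuscript is accepted: Apr 25, 2003.
The author returns proof corrections: Apr 25, 2003 + 79 days = Jul 13, 2003.
Typesetting is finalized: Jul 13, 2003 + 8 days = Jul 21, 2003.
The issue goes to press: Jul 21, 2003 + 19 days = Aug 9, 2003.
The article appears online: Aug 9, 2003 + 25 days = Sep 3, 2003.
Jun 21, 2003 falls between when the manuscript is accepted (Apr 25, 2003) and when the author returns proof corrections (Jul 13, 2003).

The manuscript is accepted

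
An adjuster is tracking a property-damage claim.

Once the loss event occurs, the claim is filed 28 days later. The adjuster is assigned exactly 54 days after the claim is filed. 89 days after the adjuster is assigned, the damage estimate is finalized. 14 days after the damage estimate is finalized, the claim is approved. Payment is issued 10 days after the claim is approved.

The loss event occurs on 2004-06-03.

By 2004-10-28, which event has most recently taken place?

The loss event occurs: Jun 3, 2004.
The claim is filed: Jun 3, 2004 + 28 days = Jul 1, 2004.
The adjuster is assigned: Jul 1, 2004 + 54 days = Aug 24, 2004.
The damage estimate is finalized: Aug 24, 2004 + 89 days = Nov 21, 2004.
The claim is approved: Nov 21, 2004 + 14 days = Dec 5, 2004.
Payment is issued: Dec 5, 2004 + 10 days = Dec 15, 2004.
Oct 28, 2004 falls between when the adjuster is assigned (Aug 24, 2004) and when the damage estimate is finalized (Nov 21, 2004).

The adjuster is assigned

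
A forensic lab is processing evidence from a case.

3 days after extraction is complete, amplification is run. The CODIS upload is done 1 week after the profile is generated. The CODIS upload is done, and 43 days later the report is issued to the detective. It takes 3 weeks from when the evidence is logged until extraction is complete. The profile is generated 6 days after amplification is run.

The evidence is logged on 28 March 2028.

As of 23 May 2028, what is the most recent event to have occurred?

The evidence is logged: Mar 28, 2028.
Extraction is complete: Mar 28, 2028 + 3 weeks = Apr 18, 2028.
Amplification is run: Apr 18, 2028 + 3 days = Apr 21, 2028.
The profile is generated: Apr 21, 2028 + 6 days = Apr 27, 2028.
The CODIS upload is done: Apr 27, 2028 + 1 week = May 4, 2028.
The report is issued to the detective: May 4, 2028 + 43 days = Jun 16, 2028.
May 23, 2028 falls between when the CODIS upload is done (May 4, 2028) and when the report is issued to the detective (Jun 16, 2028).

The CODIS upload is done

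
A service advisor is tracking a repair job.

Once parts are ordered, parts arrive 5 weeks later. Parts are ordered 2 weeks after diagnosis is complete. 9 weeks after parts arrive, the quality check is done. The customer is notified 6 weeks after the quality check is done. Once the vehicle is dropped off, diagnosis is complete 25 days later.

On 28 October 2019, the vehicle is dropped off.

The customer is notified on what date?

24 April 2020

The vehicle is dropped off: Oct 28, 2019.
Diagnosis is complete: Oct 28, 2019 + 25 days = Nov 22, 2019.
Parts are ordered: Nov 22, 2019 + 2 weeks = Dec 6, 2019.
Parts arrive: Dec 6, 2019 + 5 weeks = Jan 10, 2020.
The quality check is done: Jan 10, 2020 + 9 weeks = Mar 13, 2020.
The customer is notified: Mar 13, 2020 + 6 weeks = Apr 24, 2020.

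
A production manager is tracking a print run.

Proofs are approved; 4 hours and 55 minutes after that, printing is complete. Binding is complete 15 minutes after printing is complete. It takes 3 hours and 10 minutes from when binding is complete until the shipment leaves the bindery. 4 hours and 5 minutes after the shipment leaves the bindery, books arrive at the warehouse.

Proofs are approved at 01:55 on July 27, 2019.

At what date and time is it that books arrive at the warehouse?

Proofs are approved: 01:55 Jul 27, 2019.
Printing is complete: 01:55 Jul 27, 2019 + 4h55m = 06:50 Jul 27, 2019.
Binding is complete: 06:50 Jul 27, 2019 + 15m = 07:05 Jul 27, 2019.
The shipment leaves the bindery: 07:05 Jul 27, 2019 + 3h10m = 10:15 Jul 27, 2019.
Books arrive at the warehouse: 10:15 Jul 27, 2019 + 4h05m = 14:20 Jul 27, 2019.

14:20 on July 27, 2019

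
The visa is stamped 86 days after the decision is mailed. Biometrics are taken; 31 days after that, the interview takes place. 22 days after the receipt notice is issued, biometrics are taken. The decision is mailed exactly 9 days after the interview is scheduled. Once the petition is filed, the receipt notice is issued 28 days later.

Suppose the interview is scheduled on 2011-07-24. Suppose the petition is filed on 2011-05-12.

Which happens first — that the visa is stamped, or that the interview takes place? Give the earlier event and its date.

The interview is scheduled: Jul 24, 2011.
The decision is mailed: Jul 24, 2011 + 9 days = Aug 2, 2011.
The visa is stamped: Aug 2, 2011 + 86 days = Oct 27, 2011.
The petition is filed: May 12, 2011.
The receipt notice is issued: May 12, 2011 + 28 days = Jun 9, 2011.
Biometrics are taken: Jun 9, 2011 + 22 days = Jul 1, 2011.
The interview takes place: Jul 1, 2011 + 31 days = Aug 1, 2011.
Comparing: the visa is stamped on Oct 27, 2011 vs the interview takes place on Aug 1, 2011. Earlier: the interview takes place.

The interview takes place — 2011-08-01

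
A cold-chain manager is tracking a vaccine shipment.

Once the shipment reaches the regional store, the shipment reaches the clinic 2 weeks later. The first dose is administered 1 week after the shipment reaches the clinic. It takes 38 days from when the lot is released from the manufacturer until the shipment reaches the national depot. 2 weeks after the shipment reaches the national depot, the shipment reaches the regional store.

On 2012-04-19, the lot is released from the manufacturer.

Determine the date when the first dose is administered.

The lot is released from the manufacturer: Apr 19, 2012.
The shipment reaches the national depot: Apr 19, 2012 + 38 days = May 27, 2012.
The shipment reaches the regional store: May 27, 2012 + 2 weeks = Jun 10, 2012.
The shipment reaches the clinic: Jun 10, 2012 + 2 weeks = Jun 24, 2012.
The first dose is administered: Jun 24, 2012 + 1 week = Jul 1, 2012.

2012-07-01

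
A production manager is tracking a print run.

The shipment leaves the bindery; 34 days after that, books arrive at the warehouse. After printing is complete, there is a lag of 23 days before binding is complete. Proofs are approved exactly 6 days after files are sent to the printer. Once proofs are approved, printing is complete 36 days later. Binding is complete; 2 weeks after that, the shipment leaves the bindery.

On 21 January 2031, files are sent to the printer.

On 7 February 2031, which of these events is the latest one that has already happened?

Files are sent to the printer: Jan 21, 2031.
Proofs are approved: Jan 21, 2031 + 6 days = Jan 27, 2031.
Printing is complete: Jan 27, 2031 + 36 days = Mar 4, 2031.
Binding is complete: Mar 4, 2031 + 23 days = Mar 27, 2031.
The shipment leaves the bindery: Mar 27, 2031 + 2 weeks = Apr 10, 2031.
Books arrive at the warehouse: Apr 10, 2031 + 34 days = May 14, 2031.
Feb 7, 2031 falls between when proofs are approved (Jan 27, 2031) and when printing is complete (Mar 4, 2031).

Proofs are approved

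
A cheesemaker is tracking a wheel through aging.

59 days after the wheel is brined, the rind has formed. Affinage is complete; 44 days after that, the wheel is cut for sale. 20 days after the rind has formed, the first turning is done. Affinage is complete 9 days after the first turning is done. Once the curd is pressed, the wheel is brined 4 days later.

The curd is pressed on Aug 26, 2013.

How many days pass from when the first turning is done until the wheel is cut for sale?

Causal path: the first turning is done → affinage is complete → the wheel is cut for sale.
Total delay along the path: 9 + 44 = 53 days.

53 days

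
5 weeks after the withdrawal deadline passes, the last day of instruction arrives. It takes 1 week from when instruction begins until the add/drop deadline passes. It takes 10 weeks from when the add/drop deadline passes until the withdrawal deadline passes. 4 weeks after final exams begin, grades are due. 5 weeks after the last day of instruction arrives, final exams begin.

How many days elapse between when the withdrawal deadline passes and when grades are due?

Causal path: the withdrawal deadline passes → the last day of instruction arrives → final exams begin → grades are due.
Total delay along the path: 5 + 5 + 4 weeks = 14 weeks = 98 days.

98 days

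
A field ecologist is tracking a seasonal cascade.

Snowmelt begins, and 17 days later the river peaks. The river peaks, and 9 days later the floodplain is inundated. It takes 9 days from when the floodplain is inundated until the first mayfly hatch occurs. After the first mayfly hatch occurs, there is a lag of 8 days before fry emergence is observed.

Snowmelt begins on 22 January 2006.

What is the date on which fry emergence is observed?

6 March 2006

Snowmelt begins: Jan 22, 2006.
The river peaks: Jan 22, 2006 + 17 days = Feb 8, 2006.
The floodplain is inundated: Feb 8, 2006 + 9 days = Feb 17, 2006.
The first mayfly hatch occurs: Feb 17, 2006 + 9 days = Feb 26, 2006.
Fry emergence is observed: Feb 26, 2006 + 8 days = Mar 6, 2006.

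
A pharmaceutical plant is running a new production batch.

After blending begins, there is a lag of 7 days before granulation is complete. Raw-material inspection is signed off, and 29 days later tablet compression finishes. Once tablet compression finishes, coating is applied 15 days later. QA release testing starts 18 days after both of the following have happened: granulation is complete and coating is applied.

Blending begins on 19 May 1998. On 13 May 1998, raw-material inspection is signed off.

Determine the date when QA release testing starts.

Blending begins: May 19, 1998.
Granulation is complete: May 19, 1998 + 7 days = May 26, 1998.
Raw-material inspection is signed off: May 13, 1998.
Tablet compression finishes: May 13, 1998 + 29 days = Jun 11, 1998.
Coating is applied: Jun 11, 1998 + 15 days = Jun 26, 1998.
Both prerequisites met — granulation is complete (May 26, 1998), coating is applied (Jun 26, 1998); the later is Jun 26, 1998.
QA release testing starts: Jun 26, 1998 + 18 days = Jul 14, 1998.

14 July 1998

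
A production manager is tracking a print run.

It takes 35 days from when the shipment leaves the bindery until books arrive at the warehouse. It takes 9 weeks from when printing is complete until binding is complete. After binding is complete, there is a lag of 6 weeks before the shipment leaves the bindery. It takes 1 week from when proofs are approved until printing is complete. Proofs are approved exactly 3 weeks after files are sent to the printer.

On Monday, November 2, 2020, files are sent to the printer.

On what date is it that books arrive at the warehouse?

Monday, April 19, 2021

Files are sent to the printer: Nov 2, 2020.
Proofs are approved: Nov 2, 2020 + 3 weeks = Nov 23, 2020.
Printing is complete: Nov 23, 2020 + 1 week = Nov 30, 2020.
Binding is complete: Nov 30, 2020 + 9 weeks = Feb 1, 2021.
The shipment leaves the bindery: Feb 1, 2021 + 6 weeks = Mar 15, 2021.
Books arrive at the warehouse: Mar 15, 2021 + 35 days = Apr 19, 2021.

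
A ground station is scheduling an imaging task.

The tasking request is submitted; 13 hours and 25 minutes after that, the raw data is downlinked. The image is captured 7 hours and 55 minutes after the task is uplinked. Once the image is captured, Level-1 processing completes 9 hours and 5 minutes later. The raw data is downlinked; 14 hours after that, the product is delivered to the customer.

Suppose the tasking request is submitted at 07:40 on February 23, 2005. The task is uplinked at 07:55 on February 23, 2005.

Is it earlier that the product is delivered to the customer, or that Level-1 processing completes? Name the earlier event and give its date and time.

The tasking request is submitted: 07:40 Feb 23, 2005.
The raw data is downlinked: 07:40 Feb 23, 2005 + 13h25m = 21:05 Feb 23, 2005.
The product is delivered to the customer: 21:05 Feb 23, 2005 + 14h = 11:05 Feb 24, 2005.
The task is uplinked: 07:55 Feb 23, 2005.
The image is captured: 07:55 Feb 23, 2005 + 7h55m = 15:50 Feb 23, 2005.
Level-1 processing completes: 15:50 Feb 23, 2005 + 9h05m = 00:55 Feb 24, 2005.
Comparing: the product is delivered to the customer at 11:05 Feb 24, 2005 vs Level-1 processing completes at 00:55 Feb 24, 2005. Earlier: Level-1 processing completes.

Level-1 processing completes — 00:55 on February 24, 2005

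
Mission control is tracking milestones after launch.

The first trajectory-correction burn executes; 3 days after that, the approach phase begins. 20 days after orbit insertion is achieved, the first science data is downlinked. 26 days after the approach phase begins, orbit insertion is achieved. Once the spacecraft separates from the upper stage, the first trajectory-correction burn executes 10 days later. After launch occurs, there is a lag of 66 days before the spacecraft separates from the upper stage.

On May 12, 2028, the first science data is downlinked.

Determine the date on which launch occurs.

The first science data is downlinked: May 12, 2028.
Orbit insertion is achieved: May 12, 2028 − 20 days = Apr 22, 2028.
The approach phase begins: Apr 22, 2028 − 26 days = Mar 27, 2028.
The first trajectory-correction burn executes: Mar 27, 2028 − 3 days = Mar 24, 2028.
The spacecraft separates from the upper stage: Mar 24, 2028 − 10 days = Mar 14, 2028.
Launch occurs: Mar 14, 2028 − 66 days = Jan 8, 2028.

January 8, 2028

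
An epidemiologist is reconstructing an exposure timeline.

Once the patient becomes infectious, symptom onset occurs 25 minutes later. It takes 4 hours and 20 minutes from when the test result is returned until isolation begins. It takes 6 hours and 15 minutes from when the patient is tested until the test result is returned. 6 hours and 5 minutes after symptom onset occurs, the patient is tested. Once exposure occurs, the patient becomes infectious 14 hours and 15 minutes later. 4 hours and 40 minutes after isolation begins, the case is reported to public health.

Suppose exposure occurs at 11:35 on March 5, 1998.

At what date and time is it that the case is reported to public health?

Exposure occurs: 11:35 Mar 5, 1998.
The patient becomes infectious: 11:35 Mar 5, 1998 + 14h15m = 01:50 Mar 6, 1998.
Symptom onset occurs: 01:50 Mar 6, 1998 + 25m = 02:15 Mar 6, 1998.
The patient is tested: 02:15 Mar 6, 1998 + 6h05m = 08:20 Mar 6, 1998.
The test result is returned: 08:20 Mar 6, 1998 + 6h15m = 14:35 Mar 6, 1998.
Isolation begins: 14:35 Mar 6, 1998 + 4h20m = 18:55 Mar 6, 1998.
The case is reported to public health: 18:55 Mar 6, 1998 + 4h40m = 23:35 Mar 6, 1998.

23:35 on March 6, 1998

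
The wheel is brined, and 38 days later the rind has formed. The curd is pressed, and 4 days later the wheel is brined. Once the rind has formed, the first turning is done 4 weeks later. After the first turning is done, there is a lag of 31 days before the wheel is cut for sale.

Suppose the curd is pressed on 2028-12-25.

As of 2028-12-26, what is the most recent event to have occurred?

The curd is pressed

The curd is pressed: Dec 25, 2028.
The wheel is brined: Dec 25, 2028 + 4 days = Dec 29, 2028.
The rind has formed: Dec 29, 2028 + 38 days = Feb 5, 2029.
The first turning is done: Feb 5, 2029 + 4 weeks = Mar 5, 2029.
The wheel is cut for sale: Mar 5, 2029 + 31 days = Apr 5, 2029.
Dec 26, 2028 falls between when the curd is pressed (Dec 25, 2028) and when the wheel is brined (Dec 29, 2028).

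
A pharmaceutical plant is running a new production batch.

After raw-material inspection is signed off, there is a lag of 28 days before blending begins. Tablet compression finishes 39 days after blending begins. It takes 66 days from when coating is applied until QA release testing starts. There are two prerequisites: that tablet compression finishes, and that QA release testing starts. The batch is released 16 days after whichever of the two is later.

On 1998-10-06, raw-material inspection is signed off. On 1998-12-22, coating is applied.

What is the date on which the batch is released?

Raw-material inspection is signed off: Oct 6, 1998.
Blending begins: Oct 6, 1998 + 28 days = Nov 3, 1998.
Tablet compression finishes: Nov 3, 1998 + 39 days = Dec 12, 1998.
Coating is applied: Dec 22, 1998.
QA release testing starts: Dec 22, 1998 + 66 days = Feb 26, 1999.
Both prerequisites met — tablet compression finishes (Dec 12, 1998), QA release testing starts (Feb 26, 1999); the later is Feb 26, 1999.
The batch is released: Feb 26, 1999 + 16 days = Mar 14, 1999.

1999-03-14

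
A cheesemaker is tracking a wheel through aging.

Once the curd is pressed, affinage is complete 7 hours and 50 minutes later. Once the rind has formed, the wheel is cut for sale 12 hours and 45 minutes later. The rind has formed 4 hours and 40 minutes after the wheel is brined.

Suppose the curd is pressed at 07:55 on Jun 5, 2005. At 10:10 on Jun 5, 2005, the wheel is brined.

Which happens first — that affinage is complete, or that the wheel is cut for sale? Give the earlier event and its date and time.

Affinage is complete — 15:45 on Jun 5, 2005

The curd is pressed: 07:55 Jun 5, 2005.
Affinage is complete: 07:55 Jun 5, 2005 + 7h50m = 15:45 Jun 5, 2005.
The wheel is brined: 10:10 Jun 5, 2005.
The rind has formed: 10:10 Jun 5, 2005 + 4h40m = 14:50 Jun 5, 2005.
The wheel is cut for sale: 14:50 Jun 5, 2005 + 12h45m = 03:35 Jun 6, 2005.
Comparing: affinage is complete at 15:45 Jun 5, 2005 vs the wheel is cut for sale at 03:35 Jun 6, 2005. Earlier: affinage is complete.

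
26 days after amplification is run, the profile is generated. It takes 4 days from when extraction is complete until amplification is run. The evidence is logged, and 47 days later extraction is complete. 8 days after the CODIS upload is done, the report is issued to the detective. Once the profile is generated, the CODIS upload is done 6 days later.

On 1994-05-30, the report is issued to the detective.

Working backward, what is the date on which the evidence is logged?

The report is issued to the detective: May 30, 1994.
The CODIS upload is done: May 30, 1994 − 8 days = May 22, 1994.
The profile is generated: May 22, 1994 − 6 days = May 16, 1994.
Amplification is run: May 16, 1994 − 26 days = Apr 20, 1994.
Extraction is complete: Apr 20, 1994 − 4 days = Apr 16, 1994.
The evidence is logged: Apr 16, 1994 − 47 days = Feb 28, 1994.

1994-02-28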